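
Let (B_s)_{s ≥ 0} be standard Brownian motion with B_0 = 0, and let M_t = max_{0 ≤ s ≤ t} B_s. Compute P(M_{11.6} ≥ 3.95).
P(M_{11.6} ≥ 3.95) = 2·P(B_{11.6} ≥ 3.95) = 2(1 − Φ(3.95/√11.6)) ≈ 0.2461

By the reflection principle for Brownian motion, P(M_t ≥ a) = 2 · P(B_t ≥ a) for a ≥ 0. Since B_t ~ N(0, t), P(B_t ≥ 3.95) = 1 − Φ(3.95/√t) = 1 − Φ(3.95/√11.6) = 1 − Φ(1.1598). So
  P(M_{11.6} ≥ 3.95) = 2(1 − Φ(1.1598)) ≈ 0.2461.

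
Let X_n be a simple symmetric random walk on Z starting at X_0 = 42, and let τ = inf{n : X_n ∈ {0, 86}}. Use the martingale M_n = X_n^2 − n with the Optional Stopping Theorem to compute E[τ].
E[τ] = 1848

M_n = X_n^2 − n is a martingale (since E[X_{n+1}^2 | F_n] = X_n^2 + 1). By OST (τ has finite mean in a bounded region), E[M_τ] = E[M_0] = X_0^2 − 0 = 42^2 = 1764. Also E[M_τ] = E[X_τ^2] − E[τ]. The walk exits at 0 or 86, with P(hit 86 first) = 42/86, so E[X_τ^2] = 86^2 · 42/86 + 0 = 3612. Thus E[τ] = E[X_τ^2] − E[M_τ] = 3612 − 1764 = 1848 = 42(86 − 42) = 1848.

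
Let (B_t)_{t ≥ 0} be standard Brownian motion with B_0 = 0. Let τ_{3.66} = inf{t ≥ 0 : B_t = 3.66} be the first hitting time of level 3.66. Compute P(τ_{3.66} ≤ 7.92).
P(τ_{3.66} ≤ 7.92) = 2(1 − Φ(3.66/√7.92)) = 2(1 − Φ(1.3005)) ≈ 0.1934

By the reflection principle for standard BM, P(τ_b ≤ t) = 2 · P(B_t ≥ b). Since B_t ~ N(0, t), P(B_t ≥ 3.66) = 1 − Φ(3.66/√t) = 1 − Φ(3.66/√7.92) = 1 − Φ(1.3005) ≈ 0.09671. Doubling: P(τ_{3.66} ≤ 7.92) ≈ 2 · 0.09671 = 0.19342 ≈ 0.1934.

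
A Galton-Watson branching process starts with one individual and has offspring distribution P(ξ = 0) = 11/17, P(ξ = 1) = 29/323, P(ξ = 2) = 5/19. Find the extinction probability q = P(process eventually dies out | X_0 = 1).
q = 1

Mean offspring μ = 0·11/17 + 1·29/323 + 2·5/19 = 199/323 ≤ 1. For μ ≤ 1 with offspring not concentrated at 1, the Galton-Watson process goes extinct almost surely, so q = 1.
(Algebraic check: The pgf is f(s) = 11/17 + 29/323·s + 5/19·s². The extinction probability q is the smallest fixed point of f in [0, 1]. Setting s = f(s):
  5/19·s² + (29/323 − 1)·s + 11/17 = 0
  5/19·s² − (11/17 + 5/19)·s + 11/17 = 0
which factors as (s − 1)·(5/19·s − 11/17) = 0, giving roots s = 1 and s = (11/17)/(5/19) = 209/85. Since 209/85 ≥ 1, the smallest root in [0, 1] is s = 1.)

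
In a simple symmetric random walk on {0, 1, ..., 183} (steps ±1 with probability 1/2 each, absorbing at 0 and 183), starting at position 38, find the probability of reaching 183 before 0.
P(hit 183 before 0) = 38/183

Let u_k = P(hit 183 before 0 | start at k). Then u_0 = 0, u_183 = 1, and u_k = u_{k-1}/2 + u_{k+1}/2 for 1 ≤ k ≤ 182. This harmonic recurrence is solved by u_k = k/183, giving u_38 = 38/183.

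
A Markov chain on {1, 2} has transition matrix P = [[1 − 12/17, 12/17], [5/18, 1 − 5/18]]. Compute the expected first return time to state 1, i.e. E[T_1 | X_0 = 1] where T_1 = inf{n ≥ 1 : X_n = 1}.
E[T_1 | X_0 = 1] = 1/π_1 = 301/85

For an irreducible recurrent Markov chain with stationary distribution π, E[T_i | X_0 = i] = 1/π_i (Kac's formula). Here π_1 = (5/18)/(12/17 + 5/18) = (5/18)/(301/306) = 85/301, so E[T_1 | X_0 = 1] = 1/π_1 = (12/17 + 5/18)/(5/18) = (301/306)/(5/18) = 301/85.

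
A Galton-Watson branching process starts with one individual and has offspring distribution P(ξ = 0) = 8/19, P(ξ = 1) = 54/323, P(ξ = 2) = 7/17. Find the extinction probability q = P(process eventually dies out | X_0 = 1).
q = 1

Mean offspring μ = 0·8/19 + 1·54/323 + 2·7/17 = 320/323 ≤ 1. For μ ≤ 1 with offspring not concentrated at 1, the Galton-Watson process goes extinct almost surely, so q = 1.
(Algebraic check: The pgf is f(s) = 8/19 + 54/323·s + 7/17·s². The extinction probability q is the smallest fixed point of f in [0, 1]. Setting s = f(s):
  7/17·s² + (54/323 − 1)·s + 8/19 = 0
  7/17·s² − (8/19 + 7/17)·s + 8/19 = 0
which factors as (s − 1)·(7/17·s − 8/19) = 0, giving roots s = 1 and s = (8/19)/(7/17) = 136/133. Since 136/133 ≥ 1, the smallest root in [0, 1] is s = 1.)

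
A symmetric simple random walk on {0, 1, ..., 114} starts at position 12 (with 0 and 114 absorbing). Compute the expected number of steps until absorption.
E[τ | X_0 = 12] = 1224

Let v_k = E[τ | X_0 = k]. Boundary: v_0 = v_114 = 0. Recurrence: v_k = 1 + (v_{k-1} + v_{k+1})/2 for 1 ≤ k ≤ 113. The particular solution to v_k − (v_{k-1} + v_{k+1})/2 = 1 is v_k = −k^2. Adding homogeneous solution A + B k and matching boundaries gives v_k = k (114 − k). Substituting k = 12: v_12 = 12 · 102 = 1224.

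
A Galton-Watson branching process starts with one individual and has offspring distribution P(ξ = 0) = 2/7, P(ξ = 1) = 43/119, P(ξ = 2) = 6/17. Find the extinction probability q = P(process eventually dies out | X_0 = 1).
q = 17/21

The pgf is f(s) = 2/7 + 43/119·s + 6/17·s². The extinction probability q is the smallest fixed point of f in [0, 1]. Setting s = f(s):
  6/17·s² + (43/119 − 1)·s + 2/7 = 0
  6/17·s² − (2/7 + 6/17)·s + 2/7 = 0
which factors as (s − 1)·(6/17·s − 2/7) = 0, giving roots s = 1 and s = (2/7)/(6/17) = 17/21.
Mean offspring μ = 43/119 + 2·6/17 = 127/119 > 1 (supercritical), so q < 1. The extinction probability is the smaller root: q = (2/7)/(6/17) = 17/21.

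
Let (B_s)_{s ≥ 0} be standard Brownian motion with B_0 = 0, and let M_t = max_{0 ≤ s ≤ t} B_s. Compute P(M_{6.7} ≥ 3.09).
P(M_{6.7} ≥ 3.09) = 2·P(B_{6.7} ≥ 3.09) = 2(1 − Φ(3.09/√6.7)) ≈ 0.2326

By the reflection principle for Brownian motion, P(M_t ≥ a) = 2 · P(B_t ≥ a) for a ≥ 0. Since B_t ~ N(0, t), P(B_t ≥ 3.09) = 1 − Φ(3.09/√t) = 1 − Φ(3.09/√6.7) = 1 − Φ(1.1938). So
  P(M_{6.7} ≥ 3.09) = 2(1 − Φ(1.1938)) ≈ 0.2326.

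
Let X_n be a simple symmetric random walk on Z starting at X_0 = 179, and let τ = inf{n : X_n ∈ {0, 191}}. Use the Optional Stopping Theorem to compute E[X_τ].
E[X_τ] = 179

X_n is a martingale and τ is a bounded-mean stopping time (indeed τ is finite a.s. with bounded expectation since the walk is in a bounded region). By the OST, E[X_τ] = E[X_0] = 179. Equivalently: E[X_τ] = 191 · P(hit 191 first) + 0 · P(hit 0 first) = 191 · (179/191) = 179.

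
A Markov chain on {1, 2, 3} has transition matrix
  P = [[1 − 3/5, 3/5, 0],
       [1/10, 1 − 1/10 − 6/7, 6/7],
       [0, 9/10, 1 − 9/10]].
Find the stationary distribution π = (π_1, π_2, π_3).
π = (7/89, 42/89, 40/89)

This is a birth-death chain on three states, which satisfies detailed balance: π_1 · P_{12} = π_2 · P_{21} and π_2 · P_{23} = π_3 · P_{32}.
From π_1 · 3/5 = π_2 · 1/10: π_2/π_1 = (3/5)/(1/10) = 6.
From π_2 · 6/7 = π_3 · 9/10: π_3/π_2 = (6/7)/(9/10) = 20/21.
Take π_1 proportional to 1; then unnormalized π = (1, 6, 40/7). Normalize by dividing by the sum 89/7:
  π = (7/89, 42/89, 40/89).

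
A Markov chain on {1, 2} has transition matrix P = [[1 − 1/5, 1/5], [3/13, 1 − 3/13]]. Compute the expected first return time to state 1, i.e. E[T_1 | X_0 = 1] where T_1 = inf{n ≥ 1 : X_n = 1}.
E[T_1 | X_0 = 1] = 1/π_1 = 28/15

For an irreducible recurrent Markov chain with stationary distribution π, E[T_i | X_0 = i] = 1/π_i (Kac's formula). Here π_1 = (3/13)/(1/5 + 3/13) = (3/13)/(28/65) = 15/28, so E[T_1 | X_0 = 1] = 1/π_1 = (1/5 + 3/13)/(3/13) = (28/65)/(3/13) = 28/15.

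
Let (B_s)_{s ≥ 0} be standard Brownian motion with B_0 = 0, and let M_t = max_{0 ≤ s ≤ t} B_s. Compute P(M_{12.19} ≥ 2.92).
P(M_{12.19} ≥ 2.92) = 2·P(B_{12.19} ≥ 2.92) = 2(1 − Φ(2.92/√12.19)) ≈ 0.4030

By the reflection principle for Brownian motion, P(M_t ≥ a) = 2 · P(B_t ≥ a) for a ≥ 0. Since B_t ~ N(0, t), P(B_t ≥ 2.92) = 1 − Φ(2.92/√t) = 1 − Φ(2.92/√12.19) = 1 − Φ(0.8363). So
  P(M_{12.19} ≥ 2.92) = 2(1 − Φ(0.8363)) ≈ 0.4030.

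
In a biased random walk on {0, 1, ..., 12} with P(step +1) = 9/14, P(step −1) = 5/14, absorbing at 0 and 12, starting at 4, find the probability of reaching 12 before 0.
P(hit 12 before 0) = (1 − (5/9)^4) / (1 − (5/9)^12) = 43046721/47537971

Let u_k denote P(reach 12 before 0 | start at k). Boundary: u_0 = 0, u_12 = 1. Recurrence: u_k = 9/14·u_{k+1} + 5/14·u_{k-1} for 1 ≤ k ≤ 11. Try u_k = A + B·r^k with r = q/p = (5/14)/(9/14) = 5/9. Substitution satisfies the recurrence; boundary conditions give:
  u_k = (1 − r^k) / (1 − r^N) = (1 − (5/9)^4) / (1 − (5/9)^12) = 43046721/47537971.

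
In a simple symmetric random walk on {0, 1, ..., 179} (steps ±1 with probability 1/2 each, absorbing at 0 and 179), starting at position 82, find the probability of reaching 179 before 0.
P(hit 179 before 0) = 82/179

Let u_k = P(hit 179 before 0 | start at k). Then u_0 = 0, u_179 = 1, and u_k = u_{k-1}/2 + u_{k+1}/2 for 1 ≤ k ≤ 178. This harmonic recurrence is solved by u_k = k/179, giving u_82 = 82/179.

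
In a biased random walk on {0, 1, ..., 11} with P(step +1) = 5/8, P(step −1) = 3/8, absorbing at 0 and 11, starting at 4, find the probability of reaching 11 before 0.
P(hit 11 before 0) = (1 − (3/5)^4) / (1 − (3/5)^11) = 21250000/24325489

Let u_k denote P(reach 11 before 0 | start at k). Boundary: u_0 = 0, u_11 = 1. Recurrence: u_k = 5/8·u_{k+1} + 3/8·u_{k-1} for 1 ≤ k ≤ 10. Try u_k = A + B·r^k with r = q/p = (3/8)/(5/8) = 3/5. Substitution satisfies the recurrence; boundary conditions give:
  u_k = (1 − r^k) / (1 − r^N) = (1 − (3/5)^4) / (1 − (3/5)^11) = 21250000/24325489.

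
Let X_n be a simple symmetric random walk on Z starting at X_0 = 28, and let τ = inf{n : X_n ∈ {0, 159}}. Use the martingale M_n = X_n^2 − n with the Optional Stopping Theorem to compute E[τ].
E[τ] = 3668

M_n = X_n^2 − n is a martingale (since E[X_{n+1}^2 | F_n] = X_n^2 + 1). By OST (τ has finite mean in a bounded region), E[M_τ] = E[M_0] = X_0^2 − 0 = 28^2 = 784. Also E[M_τ] = E[X_τ^2] − E[τ]. The walk exits at 0 or 159, with P(hit 159 first) = 28/159, so E[X_τ^2] = 159^2 · 28/159 + 0 = 4452. Thus E[τ] = E[X_τ^2] − E[M_τ] = 4452 − 784 = 3668 = 28(159 − 28) = 3668.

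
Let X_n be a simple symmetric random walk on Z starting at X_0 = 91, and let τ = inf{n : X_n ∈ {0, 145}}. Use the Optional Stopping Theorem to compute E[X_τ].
E[X_τ] = 91

X_n is a martingale and τ is a bounded-mean stopping time (indeed τ is finite a.s. with bounded expectation since the walk is in a bounded region). By the OST, E[X_τ] = E[X_0] = 91. Equivalently: E[X_τ] = 145 · P(hit 145 first) + 0 · P(hit 0 first) = 145 · (91/145) = 91.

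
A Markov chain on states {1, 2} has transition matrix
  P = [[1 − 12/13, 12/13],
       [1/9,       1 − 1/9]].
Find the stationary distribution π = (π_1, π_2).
π_1 = 13/121, π_2 = 108/121

Solve πP = π with π_1 + π_2 = 1. From πP = π: π_1 · (1 − 12/13) + π_2 · 1/9 = π_1 ⇒ π_2 · 1/9 = π_1 · 12/13 ⇒ π_2/π_1 = (12/13)/(1/9) = 108/13. Together with π_1 + π_2 = 1:
  π_1 = (1/9)/(12/13 + 1/9) = (1/9)/(121/117) = 13/121,
  π_2 = (12/13)/(12/13 + 1/9) = (12/13)/(121/117) = 108/121.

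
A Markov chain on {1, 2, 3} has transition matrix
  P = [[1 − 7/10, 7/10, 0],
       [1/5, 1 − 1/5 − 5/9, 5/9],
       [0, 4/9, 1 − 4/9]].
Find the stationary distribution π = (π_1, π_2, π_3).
π = (8/71, 28/71, 35/71)

This is a birth-death chain on three states, which satisfies detailed balance: π_1 · P_{12} = π_2 · P_{21} and π_2 · P_{23} = π_3 · P_{32}.
From π_1 · 7/10 = π_2 · 1/5: π_2/π_1 = (7/10)/(1/5) = 7/2.
From π_2 · 5/9 = π_3 · 4/9: π_3/π_2 = (5/9)/(4/9) = 5/4.
Take π_1 proportional to 1; then unnormalized π = (1, 7/2, 35/8). Normalize by dividing by the sum 71/8:
  π = (8/71, 28/71, 35/71).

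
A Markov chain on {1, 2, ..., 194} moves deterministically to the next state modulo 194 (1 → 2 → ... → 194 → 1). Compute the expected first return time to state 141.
E[T_141 | X_0 = 141] = 194

The chain cycles deterministically, so starting at state 141 it returns in exactly 194 steps. Equivalently, the stationary distribution is uniform π_j = 1/194 for every state j, so by Kac's formula E[T_141] = 1/π_141 = 194.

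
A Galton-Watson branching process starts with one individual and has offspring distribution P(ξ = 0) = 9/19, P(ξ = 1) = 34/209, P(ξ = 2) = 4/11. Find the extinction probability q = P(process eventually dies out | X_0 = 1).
q = 1

Mean offspring μ = 0·9/19 + 1·34/209 + 2·4/11 = 186/209 ≤ 1. For μ ≤ 1 with offspring not concentrated at 1, the Galton-Watson process goes extinct almost surely, so q = 1.
(Algebraic check: The pgf is f(s) = 9/19 + 34/209·s + 4/11·s². The extinction probability q is the smallest fixed point of f in [0, 1]. Setting s = f(s):
  4/11·s² + (34/209 − 1)·s + 9/19 = 0
  4/11·s² − (9/19 + 4/11)·s + 9/19 = 0
which factors as (s − 1)·(4/11·s − 9/19) = 0, giving roots s = 1 and s = (9/19)/(4/11) = 99/76. Since 99/76 ≥ 1, the smallest root in [0, 1] is s = 1.)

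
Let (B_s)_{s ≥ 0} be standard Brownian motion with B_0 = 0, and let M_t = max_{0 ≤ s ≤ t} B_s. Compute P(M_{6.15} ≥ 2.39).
P(M_{6.15} ≥ 2.39) = 2·P(B_{6.15} ≥ 2.39) = 2(1 − Φ(2.39/√6.15)) ≈ 0.3352

By the reflection principle for Brownian motion, P(M_t ≥ a) = 2 · P(B_t ≥ a) for a ≥ 0. Since B_t ~ N(0, t), P(B_t ≥ 2.39) = 1 − Φ(2.39/√t) = 1 − Φ(2.39/√6.15) = 1 − Φ(0.9637). So
  P(M_{6.15} ≥ 2.39) = 2(1 − Φ(0.9637)) ≈ 0.3352.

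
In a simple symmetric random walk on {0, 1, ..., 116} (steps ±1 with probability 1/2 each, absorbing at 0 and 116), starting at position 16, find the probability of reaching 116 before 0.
P(hit 116 before 0) = 16/116 = 4/29

Let u_k = P(hit 116 before 0 | start at k). Then u_0 = 0, u_116 = 1, and u_k = u_{k-1}/2 + u_{k+1}/2 for 1 ≤ k ≤ 115. This harmonic recurrence is solved by u_k = k/116, giving u_16 = 16/116 = 4/29.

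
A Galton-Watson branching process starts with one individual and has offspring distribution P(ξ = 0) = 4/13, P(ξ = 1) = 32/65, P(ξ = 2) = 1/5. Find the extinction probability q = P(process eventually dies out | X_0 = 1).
q = 1

Mean offspring μ = 0·4/13 + 1·32/65 + 2·1/5 = 58/65 ≤ 1. For μ ≤ 1 with offspring not concentrated at 1, the Galton-Watson process goes extinct almost surely, so q = 1.
(Algebraic check: The pgf is f(s) = 4/13 + 32/65·s + 1/5·s². The extinction probability q is the smallest fixed point of f in [0, 1]. Setting s = f(s):
  1/5·s² + (32/65 − 1)·s + 4/13 = 0
  1/5·s² − (4/13 + 1/5)·s + 4/13 = 0
which factors as (s − 1)·(1/5·s − 4/13) = 0, giving roots s = 1 and s = (4/13)/(1/5) = 20/13. Since 20/13 ≥ 1, the smallest root in [0, 1] is s = 1.)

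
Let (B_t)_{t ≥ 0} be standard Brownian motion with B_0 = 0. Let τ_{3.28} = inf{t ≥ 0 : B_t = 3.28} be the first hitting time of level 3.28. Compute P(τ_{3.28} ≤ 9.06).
P(τ_{3.28} ≤ 9.06) = 2(1 − Φ(3.28/√9.06)) = 2(1 − Φ(1.0897)) ≈ 0.2758

By the reflection principle for standard BM, P(τ_b ≤ t) = 2 · P(B_t ≥ b). Since B_t ~ N(0, t), P(B_t ≥ 3.28) = 1 − Φ(3.28/√t) = 1 − Φ(3.28/√9.06) = 1 − Φ(1.0897) ≈ 0.13792. Doubling: P(τ_{3.28} ≤ 9.06) ≈ 2 · 0.13792 = 0.27584 ≈ 0.2758.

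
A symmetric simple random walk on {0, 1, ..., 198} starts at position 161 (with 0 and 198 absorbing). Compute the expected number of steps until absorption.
E[τ | X_0 = 161] = 5957

Let v_k = E[τ | X_0 = k]. Boundary: v_0 = v_198 = 0. Recurrence: v_k = 1 + (v_{k-1} + v_{k+1})/2 for 1 ≤ k ≤ 197. The particular solution to v_k − (v_{k-1} + v_{k+1})/2 = 1 is v_k = −k^2. Adding homogeneous solution A + B k and matching boundaries gives v_k = k (198 − k). Substituting k = 161: v_161 = 161 · 37 = 5957.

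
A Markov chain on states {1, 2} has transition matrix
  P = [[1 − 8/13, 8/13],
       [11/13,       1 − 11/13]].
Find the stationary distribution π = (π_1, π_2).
π_1 = 11/19, π_2 = 8/19

Solve πP = π with π_1 + π_2 = 1. From πP = π: π_1 · (1 − 8/13) + π_2 · 11/13 = π_1 ⇒ π_2 · 11/13 = π_1 · 8/13 ⇒ π_2/π_1 = (8/13)/(11/13) = 8/11. Together with π_1 + π_2 = 1:
  π_1 = (11/13)/(8/13 + 11/13) = (11/13)/(19/13) = 11/19,
  π_2 = (8/13)/(8/13 + 11/13) = (8/13)/(19/13) = 8/19.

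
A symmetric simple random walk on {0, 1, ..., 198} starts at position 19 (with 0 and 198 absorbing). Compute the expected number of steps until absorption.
E[τ | X_0 = 19] = 3401

Let v_k = E[τ | X_0 = k]. Boundary: v_0 = v_198 = 0. Recurrence: v_k = 1 + (v_{k-1} + v_{k+1})/2 for 1 ≤ k ≤ 197. The particular solution to v_k − (v_{k-1} + v_{k+1})/2 = 1 is v_k = −k^2. Adding homogeneous solution A + B k and matching boundaries gives v_k = k (198 − k). Substituting k = 19: v_19 = 19 · 179 = 3401.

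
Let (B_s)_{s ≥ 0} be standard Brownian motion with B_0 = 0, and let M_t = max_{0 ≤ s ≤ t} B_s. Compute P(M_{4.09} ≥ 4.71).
P(M_{4.09} ≥ 4.71) = 2·P(B_{4.09} ≥ 4.71) = 2(1 − Φ(4.71/√4.09)) ≈ 0.0199

By the reflection principle for Brownian motion, P(M_t ≥ a) = 2 · P(B_t ≥ a) for a ≥ 0. Since B_t ~ N(0, t), P(B_t ≥ 4.71) = 1 − Φ(4.71/√t) = 1 − Φ(4.71/√4.09) = 1 − Φ(2.3289). So
  P(M_{4.09} ≥ 4.71) = 2(1 − Φ(2.3289)) ≈ 0.0199.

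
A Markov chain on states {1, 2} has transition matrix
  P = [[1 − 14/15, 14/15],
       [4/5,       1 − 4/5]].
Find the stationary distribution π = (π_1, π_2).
π_1 = 6/13, π_2 = 7/13

Solve πP = π with π_1 + π_2 = 1. From πP = π: π_1 · (1 − 14/15) + π_2 · 4/5 = π_1 ⇒ π_2 · 4/5 = π_1 · 14/15 ⇒ π_2/π_1 = (14/15)/(4/5) = 7/6. Together with π_1 + π_2 = 1:
  π_1 = (4/5)/(14/15 + 4/5) = (4/5)/(26/15) = 6/13,
  π_2 = (14/15)/(14/15 + 4/5) = (14/15)/(26/15) = 7/13.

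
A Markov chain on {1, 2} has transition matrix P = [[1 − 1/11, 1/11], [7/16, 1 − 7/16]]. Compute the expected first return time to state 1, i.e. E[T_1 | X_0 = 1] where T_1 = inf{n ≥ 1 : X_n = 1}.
E[T_1 | X_0 = 1] = 1/π_1 = 93/77

For an irreducible recurrent Markov chain with stationary distribution π, E[T_i | X_0 = i] = 1/π_i (Kac's formula). Here π_1 = (7/16)/(1/11 + 7/16) = (7/16)/(93/176) = 77/93, so E[T_1 | X_0 = 1] = 1/π_1 = (1/11 + 7/16)/(7/16) = (93/176)/(7/16) = 93/77.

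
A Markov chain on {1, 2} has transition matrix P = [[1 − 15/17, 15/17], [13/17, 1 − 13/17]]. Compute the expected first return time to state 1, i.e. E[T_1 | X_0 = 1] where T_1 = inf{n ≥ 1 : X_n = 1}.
E[T_1 | X_0 = 1] = 1/π_1 = 28/13

For an irreducible recurrent Markov chain with stationary distribution π, E[T_i | X_0 = i] = 1/π_i (Kac's formula). Here π_1 = (13/17)/(15/17 + 13/17) = (13/17)/(28/17) = 13/28, so E[T_1 | X_0 = 1] = 1/π_1 = (15/17 + 13/17)/(13/17) = (28/17)/(13/17) = 28/13.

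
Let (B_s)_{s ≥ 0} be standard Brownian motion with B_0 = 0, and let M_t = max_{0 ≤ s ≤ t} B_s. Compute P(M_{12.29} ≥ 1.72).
P(M_{12.29} ≥ 1.72) = 2·P(B_{12.29} ≥ 1.72) = 2(1 − Φ(1.72/√12.29)) ≈ 0.6237

By the reflection principle for Brownian motion, P(M_t ≥ a) = 2 · P(B_t ≥ a) for a ≥ 0. Since B_t ~ N(0, t), P(B_t ≥ 1.72) = 1 − Φ(1.72/√t) = 1 − Φ(1.72/√12.29) = 1 − Φ(0.4906). So
  P(M_{12.29} ≥ 1.72) = 2(1 − Φ(0.4906)) ≈ 0.6237.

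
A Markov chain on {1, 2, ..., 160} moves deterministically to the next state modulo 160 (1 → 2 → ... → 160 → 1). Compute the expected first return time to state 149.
E[T_149 | X_0 = 149] = 160

The chain cycles deterministically, so starting at state 149 it returns in exactly 160 steps. Equivalently, the stationary distribution is uniform π_j = 1/160 for every state j, so by Kac's formula E[T_149] = 1/π_149 = 160.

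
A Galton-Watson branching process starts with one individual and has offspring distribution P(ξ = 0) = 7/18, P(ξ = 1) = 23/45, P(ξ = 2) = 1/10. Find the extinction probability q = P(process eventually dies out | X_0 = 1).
q = 1

Mean offspring μ = 0·7/18 + 1·23/45 + 2·1/10 = 32/45 ≤ 1. For μ ≤ 1 with offspring not concentrated at 1, the Galton-Watson process goes extinct almost surely, so q = 1.
(Algebraic check: The pgf is f(s) = 7/18 + 23/45·s + 1/10·s². The extinction probability q is the smallest fixed point of f in [0, 1]. Setting s = f(s):
  1/10·s² + (23/45 − 1)·s + 7/18 = 0
  1/10·s² − (7/18 + 1/10)·s + 7/18 = 0
which factors as (s − 1)·(1/10·s − 7/18) = 0, giving roots s = 1 and s = (7/18)/(1/10) = 35/9. Since 35/9 ≥ 1, the smallest root in [0, 1] is s = 1.)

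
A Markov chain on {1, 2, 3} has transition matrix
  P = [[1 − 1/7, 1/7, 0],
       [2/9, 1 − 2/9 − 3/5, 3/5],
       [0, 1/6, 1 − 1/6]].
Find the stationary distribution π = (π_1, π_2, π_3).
π = (70/277, 45/277, 162/277)

This is a birth-death chain on three states, which satisfies detailed balance: π_1 · P_{12} = π_2 · P_{21} and π_2 · P_{23} = π_3 · P_{32}.
From π_1 · 1/7 = π_2 · 2/9: π_2/π_1 = (1/7)/(2/9) = 9/14.
From π_2 · 3/5 = π_3 · 1/6: π_3/π_2 = (3/5)/(1/6) = 18/5.
Take π_1 proportional to 1; then unnormalized π = (1, 9/14, 81/35). Normalize by dividing by the sum 277/70:
  π = (70/277, 45/277, 162/277).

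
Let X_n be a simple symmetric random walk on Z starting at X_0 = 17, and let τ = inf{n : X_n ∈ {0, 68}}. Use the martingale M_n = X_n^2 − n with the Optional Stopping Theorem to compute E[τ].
E[τ] = 867

M_n = X_n^2 − n is a martingale (since E[X_{n+1}^2 | F_n] = X_n^2 + 1). By OST (τ has finite mean in a bounded region), E[M_τ] = E[M_0] = X_0^2 − 0 = 17^2 = 289. Also E[M_τ] = E[X_τ^2] − E[τ]. The walk exits at 0 or 68, with P(hit 68 first) = 17/68, so E[X_τ^2] = 68^2 · 17/68 + 0 = 1156. Thus E[τ] = E[X_τ^2] − E[M_τ] = 1156 − 289 = 867 = 17(68 − 17) = 867.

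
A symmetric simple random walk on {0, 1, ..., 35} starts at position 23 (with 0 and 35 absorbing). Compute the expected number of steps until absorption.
E[τ | X_0 = 23] = 276

Let v_k = E[τ | X_0 = k]. Boundary: v_0 = v_35 = 0. Recurrence: v_k = 1 + (v_{k-1} + v_{k+1})/2 for 1 ≤ k ≤ 34. The particular solution to v_k − (v_{k-1} + v_{k+1})/2 = 1 is v_k = −k^2. Adding homogeneous solution A + B k and matching boundaries gives v_k = k (35 − k). Substituting k = 23: v_23 = 23 · 12 = 276.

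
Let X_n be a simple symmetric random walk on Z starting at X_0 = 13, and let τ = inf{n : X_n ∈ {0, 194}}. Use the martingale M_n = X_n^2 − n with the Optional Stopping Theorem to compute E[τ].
E[τ] = 2353

M_n = X_n^2 − n is a martingale (since E[X_{n+1}^2 | F_n] = X_n^2 + 1). By OST (τ has finite mean in a bounded region), E[M_τ] = E[M_0] = X_0^2 − 0 = 13^2 = 169. Also E[M_τ] = E[X_τ^2] − E[τ]. The walk exits at 0 or 194, with P(hit 194 first) = 13/194, so E[X_τ^2] = 194^2 · 13/194 + 0 = 2522. Thus E[τ] = E[X_τ^2] − E[M_τ] = 2522 − 169 = 2353 = 13(194 − 13) = 2353.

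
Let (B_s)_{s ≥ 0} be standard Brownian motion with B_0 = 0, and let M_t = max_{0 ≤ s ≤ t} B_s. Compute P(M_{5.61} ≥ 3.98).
P(M_{5.61} ≥ 3.98) = 2·P(B_{5.61} ≥ 3.98) = 2(1 − Φ(3.98/√5.61)) ≈ 0.0929

By the reflection principle for Brownian motion, P(M_t ≥ a) = 2 · P(B_t ≥ a) for a ≥ 0. Since B_t ~ N(0, t), P(B_t ≥ 3.98) = 1 − Φ(3.98/√t) = 1 − Φ(3.98/√5.61) = 1 − Φ(1.6804). So
  P(M_{5.61} ≥ 3.98) = 2(1 − Φ(1.6804)) ≈ 0.0929.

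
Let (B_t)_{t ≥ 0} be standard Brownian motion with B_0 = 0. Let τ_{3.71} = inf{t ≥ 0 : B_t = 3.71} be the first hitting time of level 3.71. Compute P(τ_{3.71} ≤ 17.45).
P(τ_{3.71} ≤ 17.45) = 2(1 − Φ(3.71/√17.45)) = 2(1 − Φ(0.8881)) ≈ 0.3745

By the reflection principle for standard BM, P(τ_b ≤ t) = 2 · P(B_t ≥ b). Since B_t ~ N(0, t), P(B_t ≥ 3.71) = 1 − Φ(3.71/√t) = 1 − Φ(3.71/√17.45) = 1 − Φ(0.8881) ≈ 0.18724. Doubling: P(τ_{3.71} ≤ 17.45) ≈ 2 · 0.18724 = 0.37448 ≈ 0.3745.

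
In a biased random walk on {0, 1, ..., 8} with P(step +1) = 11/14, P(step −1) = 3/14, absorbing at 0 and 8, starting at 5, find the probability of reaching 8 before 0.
P(hit 8 before 0) = (1 − (3/11)^5) / (1 − (3/11)^8) = 26754431/26794040

Let u_k denote P(reach 8 before 0 | start at k). Boundary: u_0 = 0, u_8 = 1. Recurrence: u_k = 11/14·u_{k+1} + 3/14·u_{k-1} for 1 ≤ k ≤ 7. Try u_k = A + B·r^k with r = q/p = (3/14)/(11/14) = 3/11. Substitution satisfies the recurrence; boundary conditions give:
  u_k = (1 − r^k) / (1 − r^N) = (1 − (3/11)^5) / (1 − (3/11)^8) = 26754431/26794040.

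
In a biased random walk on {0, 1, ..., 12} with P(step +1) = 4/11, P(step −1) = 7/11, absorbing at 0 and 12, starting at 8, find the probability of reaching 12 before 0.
P(hit 12 before 0) = (1 − (7/4)^8) / (1 − (7/4)^12) = 680192/6444993

Let u_k denote P(reach 12 before 0 | start at k). Boundary: u_0 = 0, u_12 = 1. Recurrence: u_k = 4/11·u_{k+1} + 7/11·u_{k-1} for 1 ≤ k ≤ 11. Try u_k = A + B·r^k with r = q/p = (7/11)/(4/11) = 7/4. Substitution satisfies the recurrence; boundary conditions give:
  u_k = (1 − r^k) / (1 − r^N) = (1 − (7/4)^8) / (1 − (7/4)^12) = 680192/6444993.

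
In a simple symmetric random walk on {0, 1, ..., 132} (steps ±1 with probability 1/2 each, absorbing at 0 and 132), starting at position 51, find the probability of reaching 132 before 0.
P(hit 132 before 0) = 51/132 = 17/44

Let u_k = P(hit 132 before 0 | start at k). Then u_0 = 0, u_132 = 1, and u_k = u_{k-1}/2 + u_{k+1}/2 for 1 ≤ k ≤ 131. This harmonic recurrence is solved by u_k = k/132, giving u_51 = 51/132 = 17/44.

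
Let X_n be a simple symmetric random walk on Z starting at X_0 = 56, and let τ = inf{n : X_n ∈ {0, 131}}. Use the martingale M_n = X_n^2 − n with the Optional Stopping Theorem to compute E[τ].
E[τ] = 4200

M_n = X_n^2 − n is a martingale (since E[X_{n+1}^2 | F_n] = X_n^2 + 1). By OST (τ has finite mean in a bounded region), E[M_τ] = E[M_0] = X_0^2 − 0 = 56^2 = 3136. Also E[M_τ] = E[X_τ^2] − E[τ]. The walk exits at 0 or 131, with P(hit 131 first) = 56/131, so E[X_τ^2] = 131^2 · 56/131 + 0 = 7336. Thus E[τ] = E[X_τ^2] − E[M_τ] = 7336 − 3136 = 4200 = 56(131 − 56) = 4200.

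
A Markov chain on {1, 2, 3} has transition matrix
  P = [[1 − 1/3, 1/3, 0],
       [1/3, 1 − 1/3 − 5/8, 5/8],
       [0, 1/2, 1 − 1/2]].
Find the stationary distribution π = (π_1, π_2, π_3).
π = (4/13, 4/13, 5/13)

This is a birth-death chain on three states, which satisfies detailed balance: π_1 · P_{12} = π_2 · P_{21} and π_2 · P_{23} = π_3 · P_{32}.
From π_1 · 1/3 = π_2 · 1/3: π_2/π_1 = (1/3)/(1/3) = 1.
From π_2 · 5/8 = π_3 · 1/2: π_3/π_2 = (5/8)/(1/2) = 5/4.
Take π_1 proportional to 1; then unnormalized π = (1, 1, 5/4). Normalize by dividing by the sum 13/4:
  π = (4/13, 4/13, 5/13).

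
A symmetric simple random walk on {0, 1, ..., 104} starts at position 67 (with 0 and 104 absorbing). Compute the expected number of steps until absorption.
E[τ | X_0 = 67] = 2479

Let v_k = E[τ | X_0 = k]. Boundary: v_0 = v_104 = 0. Recurrence: v_k = 1 + (v_{k-1} + v_{k+1})/2 for 1 ≤ k ≤ 103. The particular solution to v_k − (v_{k-1} + v_{k+1})/2 = 1 is v_k = −k^2. Adding homogeneous solution A + B k and matching boundaries gives v_k = k (104 − k). Substituting k = 67: v_67 = 67 · 37 = 2479.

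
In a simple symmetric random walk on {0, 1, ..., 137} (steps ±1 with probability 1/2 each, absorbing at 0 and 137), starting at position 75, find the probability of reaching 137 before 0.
P(hit 137 before 0) = 75/137

Let u_k = P(hit 137 before 0 | start at k). Then u_0 = 0, u_137 = 1, and u_k = u_{k-1}/2 + u_{k+1}/2 for 1 ≤ k ≤ 136. This harmonic recurrence is solved by u_k = k/137, giving u_75 = 75/137.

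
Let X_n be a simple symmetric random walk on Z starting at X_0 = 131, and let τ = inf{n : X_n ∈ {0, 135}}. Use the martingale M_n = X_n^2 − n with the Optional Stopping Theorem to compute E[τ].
E[τ] = 524

M_n = X_n^2 − n is a martingale (since E[X_{n+1}^2 | F_n] = X_n^2 + 1). By OST (τ has finite mean in a bounded region), E[M_τ] = E[M_0] = X_0^2 − 0 = 131^2 = 17161. Also E[M_τ] = E[X_τ^2] − E[τ]. The walk exits at 0 or 135, with P(hit 135 first) = 131/135, so E[X_τ^2] = 135^2 · 131/135 + 0 = 17685. Thus E[τ] = E[X_τ^2] − E[M_τ] = 17685 − 17161 = 524 = 131(135 − 131) = 524.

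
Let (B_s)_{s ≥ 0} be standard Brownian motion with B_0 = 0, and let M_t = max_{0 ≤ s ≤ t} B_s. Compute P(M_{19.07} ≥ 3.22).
P(M_{19.07} ≥ 3.22) = 2·P(B_{19.07} ≥ 3.22) = 2(1 − Φ(3.22/√19.07)) ≈ 0.4609

By the reflection principle for Brownian motion, P(M_t ≥ a) = 2 · P(B_t ≥ a) for a ≥ 0. Since B_t ~ N(0, t), P(B_t ≥ 3.22) = 1 − Φ(3.22/√t) = 1 − Φ(3.22/√19.07) = 1 − Φ(0.7374). So
  P(M_{19.07} ≥ 3.22) = 2(1 − Φ(0.7374)) ≈ 0.4609.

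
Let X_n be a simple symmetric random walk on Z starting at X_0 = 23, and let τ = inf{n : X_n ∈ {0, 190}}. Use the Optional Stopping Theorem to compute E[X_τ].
E[X_τ] = 23

X_n is a martingale and τ is a bounded-mean stopping time (indeed τ is finite a.s. with bounded expectation since the walk is in a bounded region). By the OST, E[X_τ] = E[X_0] = 23. Equivalently: E[X_τ] = 190 · P(hit 190 first) + 0 · P(hit 0 first) = 190 · (23/190) = 23.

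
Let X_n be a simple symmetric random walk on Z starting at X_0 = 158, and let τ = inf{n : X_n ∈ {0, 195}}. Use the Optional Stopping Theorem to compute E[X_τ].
E[X_τ] = 158

X_n is a martingale and τ is a bounded-mean stopping time (indeed τ is finite a.s. with bounded expectation since the walk is in a bounded region). By the OST, E[X_τ] = E[X_0] = 158. Equivalently: E[X_τ] = 195 · P(hit 195 first) + 0 · P(hit 0 first) = 195 · (158/195) = 158.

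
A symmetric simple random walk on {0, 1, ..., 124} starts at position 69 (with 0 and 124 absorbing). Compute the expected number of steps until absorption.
E[τ | X_0 = 69] = 3795

Let v_k = E[τ | X_0 = k]. Boundary: v_0 = v_124 = 0. Recurrence: v_k = 1 + (v_{k-1} + v_{k+1})/2 for 1 ≤ k ≤ 123. The particular solution to v_k − (v_{k-1} + v_{k+1})/2 = 1 is v_k = −k^2. Adding homogeneous solution A + B k and matching boundaries gives v_k = k (124 − k). Substituting k = 69: v_69 = 69 · 55 = 3795.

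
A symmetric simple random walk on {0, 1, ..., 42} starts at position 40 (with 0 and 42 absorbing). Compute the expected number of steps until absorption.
E[τ | X_0 = 40] = 80

Let v_k = E[τ | X_0 = k]. Boundary: v_0 = v_42 = 0. Recurrence: v_k = 1 + (v_{k-1} + v_{k+1})/2 for 1 ≤ k ≤ 41. The particular solution to v_k − (v_{k-1} + v_{k+1})/2 = 1 is v_k = −k^2. Adding homogeneous solution A + B k and matching boundaries gives v_k = k (42 − k). Substituting k = 40: v_40 = 40 · 2 = 80.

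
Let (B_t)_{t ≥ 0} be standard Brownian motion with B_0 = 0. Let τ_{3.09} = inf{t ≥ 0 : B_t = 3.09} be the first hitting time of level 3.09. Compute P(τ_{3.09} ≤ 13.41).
P(τ_{3.09} ≤ 13.41) = 2(1 − Φ(3.09/√13.41)) = 2(1 − Φ(0.8438)) ≈ 0.3988

By the reflection principle for standard BM, P(τ_b ≤ t) = 2 · P(B_t ≥ b). Since B_t ~ N(0, t), P(B_t ≥ 3.09) = 1 − Φ(3.09/√t) = 1 − Φ(3.09/√13.41) = 1 − Φ(0.8438) ≈ 0.19939. Doubling: P(τ_{3.09} ≤ 13.41) ≈ 2 · 0.19939 = 0.39878 ≈ 0.3988.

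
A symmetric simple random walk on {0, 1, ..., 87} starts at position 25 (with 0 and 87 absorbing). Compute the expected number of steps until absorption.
E[τ | X_0 = 25] = 1550

Let v_k = E[τ | X_0 = k]. Boundary: v_0 = v_87 = 0. Recurrence: v_k = 1 + (v_{k-1} + v_{k+1})/2 for 1 ≤ k ≤ 86. The particular solution to v_k − (v_{k-1} + v_{k+1})/2 = 1 is v_k = −k^2. Adding homogeneous solution A + B k and matching boundaries gives v_k = k (87 − k). Substituting k = 25: v_25 = 25 · 62 = 1550.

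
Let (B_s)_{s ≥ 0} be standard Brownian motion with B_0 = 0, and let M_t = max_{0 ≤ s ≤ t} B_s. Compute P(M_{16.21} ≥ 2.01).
P(M_{16.21} ≥ 2.01) = 2·P(B_{16.21} ≥ 2.01) = 2(1 − Φ(2.01/√16.21)) ≈ 0.6176

By the reflection principle for Brownian motion, P(M_t ≥ a) = 2 · P(B_t ≥ a) for a ≥ 0. Since B_t ~ N(0, t), P(B_t ≥ 2.01) = 1 − Φ(2.01/√t) = 1 − Φ(2.01/√16.21) = 1 − Φ(0.4992). So
  P(M_{16.21} ≥ 2.01) = 2(1 − Φ(0.4992)) ≈ 0.6176.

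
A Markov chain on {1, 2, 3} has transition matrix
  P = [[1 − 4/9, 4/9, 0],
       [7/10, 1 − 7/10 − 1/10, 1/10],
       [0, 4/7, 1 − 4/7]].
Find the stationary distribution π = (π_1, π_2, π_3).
π = (63/110, 4/11, 7/110)

This is a birth-death chain on three states, which satisfies detailed balance: π_1 · P_{12} = π_2 · P_{21} and π_2 · P_{23} = π_3 · P_{32}.
From π_1 · 4/9 = π_2 · 7/10: π_2/π_1 = (4/9)/(7/10) = 40/63.
From π_2 · 1/10 = π_3 · 4/7: π_3/π_2 = (1/10)/(4/7) = 7/40.
Take π_1 proportional to 1; then unnormalized π = (1, 40/63, 1/9). Normalize by dividing by the sum 110/63:
  π = (63/110, 4/11, 7/110).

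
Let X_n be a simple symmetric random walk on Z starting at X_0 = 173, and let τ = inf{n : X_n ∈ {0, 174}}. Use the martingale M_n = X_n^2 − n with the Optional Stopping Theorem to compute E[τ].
E[τ] = 173

M_n = X_n^2 − n is a martingale (since E[X_{n+1}^2 | F_n] = X_n^2 + 1). By OST (τ has finite mean in a bounded region), E[M_τ] = E[M_0] = X_0^2 − 0 = 173^2 = 29929. Also E[M_τ] = E[X_τ^2] − E[τ]. The walk exits at 0 or 174, with P(hit 174 first) = 173/174, so E[X_τ^2] = 174^2 · 173/174 + 0 = 30102. Thus E[τ] = E[X_τ^2] − E[M_τ] = 30102 − 29929 = 173 = 173(174 − 173) = 173.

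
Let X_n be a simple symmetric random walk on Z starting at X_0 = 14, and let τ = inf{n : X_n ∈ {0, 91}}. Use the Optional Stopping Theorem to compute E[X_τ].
E[X_τ] = 14

X_n is a martingale and τ is a bounded-mean stopping time (indeed τ is finite a.s. with bounded expectation since the walk is in a bounded region). By the OST, E[X_τ] = E[X_0] = 14. Equivalently: E[X_τ] = 91 · P(hit 91 first) + 0 · P(hit 0 first) = 91 · (14/91) = 14.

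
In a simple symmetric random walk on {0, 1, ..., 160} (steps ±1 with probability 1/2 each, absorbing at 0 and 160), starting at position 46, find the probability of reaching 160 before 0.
P(hit 160 before 0) = 46/160 = 23/80

Let u_k = P(hit 160 before 0 | start at k). Then u_0 = 0, u_160 = 1, and u_k = u_{k-1}/2 + u_{k+1}/2 for 1 ≤ k ≤ 159. This harmonic recurrence is solved by u_k = k/160, giving u_46 = 46/160 = 23/80.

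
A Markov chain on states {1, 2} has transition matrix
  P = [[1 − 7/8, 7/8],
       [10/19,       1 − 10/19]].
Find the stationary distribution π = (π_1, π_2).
π_1 = 80/213, π_2 = 133/213

Solve πP = π with π_1 + π_2 = 1. From πP = π: π_1 · (1 − 7/8) + π_2 · 10/19 = π_1 ⇒ π_2 · 10/19 = π_1 · 7/8 ⇒ π_2/π_1 = (7/8)/(10/19) = 133/80. Together with π_1 + π_2 = 1:
  π_1 = (10/19)/(7/8 + 10/19) = (10/19)/(213/152) = 80/213,
  π_2 = (7/8)/(7/8 + 10/19) = (7/8)/(213/152) = 133/213.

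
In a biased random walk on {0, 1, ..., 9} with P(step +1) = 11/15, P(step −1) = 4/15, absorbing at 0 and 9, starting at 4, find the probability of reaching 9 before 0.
P(hit 9 before 0) = (1 − (4/11)^4) / (1 − (4/11)^9) = 330959805/336812221

Let u_k denote P(reach 9 before 0 | start at k). Boundary: u_0 = 0, u_9 = 1. Recurrence: u_k = 11/15·u_{k+1} + 4/15·u_{k-1} for 1 ≤ k ≤ 8. Try u_k = A + B·r^k with r = q/p = (4/15)/(11/15) = 4/11. Substitution satisfies the recurrence; boundary conditions give:
  u_k = (1 − r^k) / (1 − r^N) = (1 − (4/11)^4) / (1 − (4/11)^9) = 330959805/336812221.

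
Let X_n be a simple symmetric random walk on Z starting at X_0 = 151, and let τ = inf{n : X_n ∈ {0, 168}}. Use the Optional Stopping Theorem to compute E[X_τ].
E[X_τ] = 151

X_n is a martingale and τ is a bounded-mean stopping time (indeed τ is finite a.s. with bounded expectation since the walk is in a bounded region). By the OST, E[X_τ] = E[X_0] = 151. Equivalently: E[X_τ] = 168 · P(hit 168 first) + 0 · P(hit 0 first) = 168 · (151/168) = 151.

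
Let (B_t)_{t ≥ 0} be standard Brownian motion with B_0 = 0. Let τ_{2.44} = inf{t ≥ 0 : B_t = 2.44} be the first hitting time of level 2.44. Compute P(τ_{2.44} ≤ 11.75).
P(τ_{2.44} ≤ 11.75) = 2(1 − Φ(2.44/√11.75)) = 2(1 − Φ(0.7118)) ≈ 0.4766

By the reflection principle for standard BM, P(τ_b ≤ t) = 2 · P(B_t ≥ b). Since B_t ~ N(0, t), P(B_t ≥ 2.44) = 1 − Φ(2.44/√t) = 1 − Φ(2.44/√11.75) = 1 − Φ(0.7118) ≈ 0.23829. Doubling: P(τ_{2.44} ≤ 11.75) ≈ 2 · 0.23829 = 0.47658 ≈ 0.4766.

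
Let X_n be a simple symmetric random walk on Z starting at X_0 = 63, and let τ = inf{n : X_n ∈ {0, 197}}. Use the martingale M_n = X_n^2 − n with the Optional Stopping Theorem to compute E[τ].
E[τ] = 8442

M_n = X_n^2 − n is a martingale (since E[X_{n+1}^2 | F_n] = X_n^2 + 1). By OST (τ has finite mean in a bounded region), E[M_τ] = E[M_0] = X_0^2 − 0 = 63^2 = 3969. Also E[M_τ] = E[X_τ^2] − E[τ]. The walk exits at 0 or 197, with P(hit 197 first) = 63/197, so E[X_τ^2] = 197^2 · 63/197 + 0 = 12411. Thus E[τ] = E[X_τ^2] − E[M_τ] = 12411 − 3969 = 8442 = 63(197 − 63) = 8442.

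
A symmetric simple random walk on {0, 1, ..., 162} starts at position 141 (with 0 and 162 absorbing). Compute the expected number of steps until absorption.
E[τ | X_0 = 141] = 2961

Let v_k = E[τ | X_0 = k]. Boundary: v_0 = v_162 = 0. Recurrence: v_k = 1 + (v_{k-1} + v_{k+1})/2 for 1 ≤ k ≤ 161. The particular solution to v_k − (v_{k-1} + v_{k+1})/2 = 1 is v_k = −k^2. Adding homogeneous solution A + B k and matching boundaries gives v_k = k (162 − k). Substituting k = 141: v_141 = 141 · 21 = 2961.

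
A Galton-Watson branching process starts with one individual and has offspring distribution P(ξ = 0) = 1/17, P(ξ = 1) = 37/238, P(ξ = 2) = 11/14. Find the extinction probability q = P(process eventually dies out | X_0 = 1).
q = 14/187

The pgf is f(s) = 1/17 + 37/238·s + 11/14·s². The extinction probability q is the smallest fixed point of f in [0, 1]. Setting s = f(s):
  11/14·s² + (37/238 − 1)·s + 1/17 = 0
  11/14·s² − (1/17 + 11/14)·s + 1/17 = 0
which factors as (s − 1)·(11/14·s − 1/17) = 0, giving roots s = 1 and s = (1/17)/(11/14) = 14/187.
Mean offspring μ = 37/238 + 2·11/14 = 411/238 > 1 (supercritical), so q < 1. The extinction probability is the smaller root: q = (1/17)/(11/14) = 14/187.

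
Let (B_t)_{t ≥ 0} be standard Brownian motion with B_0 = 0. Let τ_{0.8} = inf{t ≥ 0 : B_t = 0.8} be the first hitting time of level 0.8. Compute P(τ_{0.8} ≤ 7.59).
P(τ_{0.8} ≤ 7.59) = 2(1 − Φ(0.8/√7.59)) = 2(1 − Φ(0.2904)) ≈ 0.7715

By the reflection principle for standard BM, P(τ_b ≤ t) = 2 · P(B_t ≥ b). Since B_t ~ N(0, t), P(B_t ≥ 0.8) = 1 − Φ(0.8/√t) = 1 − Φ(0.8/√7.59) = 1 − Φ(0.2904) ≈ 0.38576. Doubling: P(τ_{0.8} ≤ 7.59) ≈ 2 · 0.38576 = 0.77152 ≈ 0.7715.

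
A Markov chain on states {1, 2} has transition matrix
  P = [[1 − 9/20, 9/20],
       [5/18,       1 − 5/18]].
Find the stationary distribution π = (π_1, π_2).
π_1 = 50/131, π_2 = 81/131

Solve πP = π with π_1 + π_2 = 1. From πP = π: π_1 · (1 − 9/20) + π_2 · 5/18 = π_1 ⇒ π_2 · 5/18 = π_1 · 9/20 ⇒ π_2/π_1 = (9/20)/(5/18) = 81/50. Together with π_1 + π_2 = 1:
  π_1 = (5/18)/(9/20 + 5/18) = (5/18)/(131/180) = 50/131,
  π_2 = (9/20)/(9/20 + 5/18) = (9/20)/(131/180) = 81/131.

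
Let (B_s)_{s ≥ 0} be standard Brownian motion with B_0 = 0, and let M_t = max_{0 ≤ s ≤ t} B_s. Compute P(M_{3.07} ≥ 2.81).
P(M_{3.07} ≥ 2.81) = 2·P(B_{3.07} ≥ 2.81) = 2(1 − Φ(2.81/√3.07)) ≈ 0.1088

By the reflection principle for Brownian motion, P(M_t ≥ a) = 2 · P(B_t ≥ a) for a ≥ 0. Since B_t ~ N(0, t), P(B_t ≥ 2.81) = 1 − Φ(2.81/√t) = 1 − Φ(2.81/√3.07) = 1 − Φ(1.6038). So
  P(M_{3.07} ≥ 2.81) = 2(1 − Φ(1.6038)) ≈ 0.1088.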